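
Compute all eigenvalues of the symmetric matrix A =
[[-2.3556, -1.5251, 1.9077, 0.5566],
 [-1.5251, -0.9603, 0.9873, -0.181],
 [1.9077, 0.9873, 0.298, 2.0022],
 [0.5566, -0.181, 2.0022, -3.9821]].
sigma(A) ≈ {-5, -4, 0, 2}

A is real symmetric, so its spectrum consists of real eigenvalues. Expanding the characteristic polynomial of the displayed matrix gives
  det(λ I - A) = p(λ) = λ^4 + (7)λ^3 + (2)λ^2 + (-39.9989)λ + (0.0022).
Solving p(λ) = 0 yields eigenvalues ≈ -5, -4, 0, 2. (A is shown rounded to 4 decimals, so these recover the underlying integer eigenvalues to within that precision.)
Verification: the trace of A = -7 equals the sum of eigenvalues -7, and det(A) ≈ 0.0022 matches the eigenvalue product 0.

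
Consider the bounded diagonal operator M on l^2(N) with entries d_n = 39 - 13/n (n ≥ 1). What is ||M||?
||M|| = 39

For a diagonal operator on l^2 with entries d_n, ||M|| = sup_n |d_n|. Here d_1 = 26, d_2 = 65/2, ..., and d_n = 39 - 13/n increases monotonically toward 39. All terms lie in [26, 39), so |d_n| = d_n and the supremum is the limit 39, which is not attained by any individual d_n. Hence ||M|| = 39.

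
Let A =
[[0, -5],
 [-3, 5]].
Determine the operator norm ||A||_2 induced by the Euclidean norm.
||A||_2 = sqrt((59 + sqrt(2581))/2) ≈ 7.4096 (= sqrt(largest eigenvalue of A^T A))

||A||_2 = sigma_max(A) = sqrt(lambda_max(A^T A)). Form the symmetric matrix M = A^T A =
[[9, -15],
 [-15, 50]].
Its characteristic polynomial (trace, determinant of M give the coefficients) is
  p(λ) = det(λ I - M) = λ^2 - 59λ + 225.
For λ^2 - 59λ + 225 the discriminant is 2581. It is nonnegative but not a perfect square, so the roots are real and irrational: λ = (59 ± sqrt(2581))/2 ≈ 54.9018, 4.0982.
So the eigenvalues of A^T A are ≈ 4.0982, 54.9018 (all ≥ 0, as they must be for A^T A). The largest is λ_max = (59 + sqrt(2581))/2 ≈ 54.9018, hence ||A||_2 = sqrt(λ_max) = sqrt((59 + sqrt(2581))/2) ≈ 7.4096.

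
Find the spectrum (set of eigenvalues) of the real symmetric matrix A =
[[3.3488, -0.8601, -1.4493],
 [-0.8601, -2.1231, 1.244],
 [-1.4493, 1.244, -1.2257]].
sigma(A) ≈ {-3, -1, 4}

A is real symmetric, so its spectrum consists of real eigenvalues. Expanding the characteristic polynomial of the displayed matrix gives
  det(λ I - A) = p(λ) = λ^3 + (0)λ^2 + (-13)λ + (-12).
Solving p(λ) = 0 yields eigenvalues ≈ -3, -1, 4. (A is shown rounded to 4 decimals, so these recover the underlying integer eigenvalues to within that precision.)
Verification: the trace of A = 0 equals the sum of eigenvalues 0, and det(A) ≈ 11.9998 matches the eigenvalue product 12.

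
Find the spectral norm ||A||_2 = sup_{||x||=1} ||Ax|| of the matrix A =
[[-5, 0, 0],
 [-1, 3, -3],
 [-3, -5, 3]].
||A||_2 ≈ 7.6627 (= sqrt(largest eigenvalue of A^T A))

||A||_2 = sigma_max(A) = sqrt(lambda_max(A^T A)). Form the symmetric matrix M = A^T A =
[[35, 12, -6],
 [12, 34, -24],
 [-6, -24, 18]].
Its characteristic polynomial (trace, sum of principal 2x2 minors, determinant of M give the coefficients) is
  p(λ) = det(λ I - M) = λ^3 - 87λ^2 + 1676λ - 900.
No integer candidate from the rational root theorem (±divisors of 900) is a root, so the roots are irrational. The cubic discriminant is Δ = 2399437840 > 0, so there are three distinct real roots. p(0) = -900 and p(1) = 690 have opposite signs, so a root lies in (0, 1); Newton's method refines it to λ ≈ 0.5528. p(27) = 612 and p(28) = -228 have opposite signs, so a root lies in (27, 28); Newton's method refines it to λ ≈ 27.7296. p(58) = -1248 and p(59) = 516 have opposite signs, so a root lies in (58, 59); Newton's method refines it to λ ≈ 58.7177. Check (Vieta): the three roots sum to 87, matching tr M = 87.
So the eigenvalues of A^T A are ≈ 0.5528, 27.7296, 58.7177 (all ≥ 0, as they must be for A^T A). The largest is λ_max ≈ 58.7177, hence ||A||_2 = sqrt(λ_max) ≈ 7.6627.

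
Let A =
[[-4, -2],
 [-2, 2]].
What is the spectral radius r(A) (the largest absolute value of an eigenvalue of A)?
r(A) = (2 + sqrt(52))/2 ≈ 4.6056

The eigenvalues of A are the roots of its characteristic polynomial. With M = A (coefficients from the trace and determinant):
  p(λ) = det(λ I - M) = λ^2 + 2λ - 12.
For λ^2 + 2λ - 12 the discriminant is 52. It is nonnegative but not a perfect square, so the roots are real and irrational: λ = (-2 ± sqrt(52))/2 ≈ 2.6056, -4.6056.
Thus the eigenvalues (to 4 decimals) are 2.6056 (modulus 2.6056); -4.6056 (modulus 4.6056). The spectral radius is the largest modulus: r(A) = (2 + sqrt(52))/2 ≈ 4.6056. (Cross-check: r(A) ≤ ||A||_2 ≈ 4.6056; equality holds whenever A is normal, though it can also hold for some non-normal A.)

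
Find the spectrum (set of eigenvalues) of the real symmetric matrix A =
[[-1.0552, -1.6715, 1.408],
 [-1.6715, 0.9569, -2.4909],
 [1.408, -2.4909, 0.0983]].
sigma(A) ≈ {-2, 4} (-2 with multiplicity 2)

A is real symmetric, so its spectrum consists of real eigenvalues. Expanding the characteristic polynomial of the displayed matrix gives
  det(λ I - A) = p(λ) = λ^3 + (0)λ^2 + (-12)λ + (-16).
Solving p(λ) = 0 yields eigenvalues ≈ -2, -2, 4. (A is shown rounded to 4 decimals, so these recover the underlying integer eigenvalues to within that precision.)
Verification: the trace of A = 0 equals the sum of eigenvalues 0, and det(A) ≈ 16.0007 matches the eigenvalue product 16.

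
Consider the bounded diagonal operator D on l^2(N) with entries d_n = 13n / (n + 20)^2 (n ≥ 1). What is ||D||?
||D|| = 13/80 (attained at n = 20)

For D diagonal, ||D|| = sup_n |d_n|. Treat f(x) = 13x / (x + 20)^2 for real x > 0. By the quotient rule, f'(x) = 13(20 - x)/(x + 20)^3, which is positive for x < 20 and negative for x > 20. So f has a unique maximum at x = 20, and since 20 is a positive integer, the supremum over n ≥ 1 is attained at n = 20: d_20 = 13·20/(20 + 20)^2 = 13·20/1600 = 13/80. Hence ||D|| = 13/80.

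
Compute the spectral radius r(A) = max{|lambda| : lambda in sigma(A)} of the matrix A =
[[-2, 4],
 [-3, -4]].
r(A) = sqrt(20) ≈ 4.4721

The eigenvalues of A are the roots of its characteristic polynomial. With M = A (coefficients from the trace and determinant):
  p(λ) = det(λ I - M) = λ^2 + 6λ + 20.
For λ^2 + 6λ + 20 the discriminant is -44. It is negative, so the roots are the complex-conjugate pair λ = -3 ± (sqrt(44)/2) i ≈ -3 ± 3.3166i. For a conjugate pair the product of the roots equals the constant term, so |λ|^2 = 20 and |λ| = sqrt(20) ≈ 4.4721.
Thus the eigenvalues (to 4 decimals) are -3 ± 3.3166i (modulus 4.4721). The spectral radius is the largest modulus: r(A) = sqrt(20) ≈ 4.4721. (Cross-check: r(A) ≤ ||A||_2 ≈ 5.7278; equality holds whenever A is normal, though it can also hold for some non-normal A.)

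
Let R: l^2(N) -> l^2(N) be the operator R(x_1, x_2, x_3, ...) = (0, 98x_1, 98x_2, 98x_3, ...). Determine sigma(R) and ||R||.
sigma(R) = closed disk {z in C : |z| ≤ 98}; ||R|| = 98

Note R = 98·U where U is the unit right shift (U x)_k = x_{k-1} (with x_0 := 0); so ||R|| = 98||U|| and sigma(R) = 98·sigma(U). ||R x||^2 = sum_{k≥1} |98x_k|^2 = 9604||x||^2, so ||R|| = 98 and sigma(R) ⊂ {|z| ≤ 98}. For any |lambda| < 98, the equation (R - lambda I) x = 0 forces x_1 = 0, then 98x_k = lambda x_{k+1} ⇒ x = 0, so R has no eigenvalues. But (R - lambda I) is not surjective for |lambda| < 98: solving (R - lambda I) x = e_1 would require x_n proportional to (lambda/98)^(-n), which is not in l^2. So every |lambda| < 98 lies in the residual spectrum. The boundary |lambda| = 98 is in the approximate point spectrum (the spectrum is closed). Hence sigma(R) is the closed disk of radius 98.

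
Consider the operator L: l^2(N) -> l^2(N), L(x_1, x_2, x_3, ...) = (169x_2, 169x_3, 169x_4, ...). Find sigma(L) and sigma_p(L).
sigma(L) = closed disk {z in C : |z| ≤ 169}; sigma_p(L) = open disk {z in C : |z| < 169}

Note L = 169·V where V is the unit left shift (V x)_k = x_{k+1}; so sigma(L) = 169·sigma(V) and ||L|| = 169||V||. ||L x||^2 = 28561sum_{k≥2} |x_k|^2 ≤ 28561||x||^2, with equality on {x : x_1 = 0}, so ||L|| = 169. For any lambda with |lambda| < 169, set r = lambda/169 (|r| < 1); the vector x = (1, r, r^2, ...) is in l^2 and satisfies L x = 169(r, r^2, ...) = lambda x, so lambda is an eigenvalue. On the boundary |lambda| = 169 the geometric series diverges, so no l^2 eigenvector exists, but these lambda lie in the approximate point spectrum. Hence sigma(L) is the closed disk of radius 169 and sigma_p(L) is the open disk.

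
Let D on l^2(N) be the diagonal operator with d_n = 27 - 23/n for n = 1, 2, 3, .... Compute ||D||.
||D|| = 27

For a diagonal operator on l^2 with entries d_n, ||D|| = sup_n |d_n|. Here d_1 = 4, d_2 = 31/2, ..., and d_n = 27 - 23/n increases monotonically toward 27. All terms lie in [4, 27), so |d_n| = d_n and the supremum is the limit 27, which is not attained by any individual d_n. Hence ||D|| = 27.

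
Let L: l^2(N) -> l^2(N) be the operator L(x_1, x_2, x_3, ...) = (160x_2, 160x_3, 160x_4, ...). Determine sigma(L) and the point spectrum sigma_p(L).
sigma(L) = closed disk {z in C : |z| ≤ 160}; sigma_p(L) = open disk {z in C : |z| < 160}

Note L = 160·V where V is the unit left shift (V x)_k = x_{k+1}; so sigma(L) = 160·sigma(V) and ||L|| = 160||V||. ||L x||^2 = 25600sum_{k≥2} |x_k|^2 ≤ 25600||x||^2, with equality on {x : x_1 = 0}, so ||L|| = 160. For any lambda with |lambda| < 160, set r = lambda/160 (|r| < 1); the vector x = (1, r, r^2, ...) is in l^2 and satisfies L x = 160(r, r^2, ...) = lambda x, so lambda is an eigenvalue. On the boundary |lambda| = 160 the geometric series diverges, so no l^2 eigenvector exists, but these lambda lie in the approximate point spectrum. Hence sigma(L) is the closed disk of radius 160 and sigma_p(L) is the open disk.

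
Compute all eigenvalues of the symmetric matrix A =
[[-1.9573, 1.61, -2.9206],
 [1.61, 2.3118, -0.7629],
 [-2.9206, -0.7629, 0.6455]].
sigma(A) ≈ {-4, 1, 4}

A is real symmetric, so its spectrum consists of real eigenvalues. Expanding the characteristic polynomial of the displayed matrix gives
  det(λ I - A) = p(λ) = λ^3 + (-1)λ^2 + (-16)λ + (16).
Solving p(λ) = 0 yields eigenvalues ≈ -4, 1, 4. (A is shown rounded to 4 decimals, so these recover the underlying integer eigenvalues to within that precision.)
Verification: the trace of A = 1 equals the sum of eigenvalues 1, and det(A) ≈ -15.9997 matches the eigenvalue product -16.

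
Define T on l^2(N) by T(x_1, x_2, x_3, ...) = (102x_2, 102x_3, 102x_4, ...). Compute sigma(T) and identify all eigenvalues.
sigma(T) = closed disk {z in C : |z| ≤ 102}; sigma_p(T) = open disk {z in C : |z| < 102}

Note T = 102·V where V is the unit left shift (V x)_k = x_{k+1}; so sigma(T) = 102·sigma(V) and ||T|| = 102||V||. ||T x||^2 = 10404sum_{k≥2} |x_k|^2 ≤ 10404||x||^2, with equality on {x : x_1 = 0}, so ||T|| = 102. For any lambda with |lambda| < 102, set r = lambda/102 (|r| < 1); the vector x = (1, r, r^2, ...) is in l^2 and satisfies T x = 102(r, r^2, ...) = lambda x, so lambda is an eigenvalue. On the boundary |lambda| = 102 the geometric series diverges, so no l^2 eigenvector exists, but these lambda lie in the approximate point spectrum. Hence sigma(T) is the closed disk of radius 102 and sigma_p(T) is the open disk.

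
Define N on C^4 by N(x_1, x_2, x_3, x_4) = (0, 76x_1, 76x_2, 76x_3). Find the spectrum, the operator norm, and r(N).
sigma(N) = {0}; ||N|| = 76; r(N) = 0. (N is nilpotent with N^4 = 0.)

On C^4, N is a strictly lower-triangular matrix with 76 on the subdiagonal and zeros elsewhere, so its characteristic polynomial is lambda^4 and every eigenvalue is 0: sigma(N) = {0}. For the operator norm, N e_i = 76e_{i+1} for i = 1, ..., 3 and N e_4 = 0, so the singular values of N are 76 (with multiplicity 3) and 0; hence ||N|| = 76. The spectral radius r(N) = max|lambda| = 0. Note ||N|| > r(N) — characteristic of non-normal nilpotent operators. Indeed N^4 = 0.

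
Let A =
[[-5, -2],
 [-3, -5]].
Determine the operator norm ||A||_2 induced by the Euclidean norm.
||A||_2 = sqrt((63 + sqrt(2525))/2) ≈ 7.5249 (= sqrt(largest eigenvalue of A^T A))

||A||_2 = sigma_max(A) = sqrt(lambda_max(A^T A)). Form the symmetric matrix M = A^T A =
[[34, 25],
 [25, 29]].
Its characteristic polynomial (trace, determinant of M give the coefficients) is
  p(λ) = det(λ I - M) = λ^2 - 63λ + 361.
For λ^2 - 63λ + 361 the discriminant is 2525. It is nonnegative but not a perfect square, so the roots are real and irrational: λ = (63 ± sqrt(2525))/2 ≈ 56.6247, 6.3753.
So the eigenvalues of A^T A are ≈ 6.3753, 56.6247 (all ≥ 0, as they must be for A^T A). The largest is λ_max = (63 + sqrt(2525))/2 ≈ 56.6247, hence ||A||_2 = sqrt(λ_max) = sqrt((63 + sqrt(2525))/2) ≈ 7.5249.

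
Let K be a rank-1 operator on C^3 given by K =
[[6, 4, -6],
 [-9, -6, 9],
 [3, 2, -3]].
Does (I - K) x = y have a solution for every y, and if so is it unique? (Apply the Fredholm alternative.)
(I - K) is invertible (det(I - K) = 4 ≠ 0), so for every y in C^3 the equation (I - K) x = y has a unique solution.

K has rank 1, so it is an outer product K = u v^T: every row of K is a multiple of one row vector. Reading off the entries, u = (-2, 3, -1) and v = (-3, -2, 3) (row i of K equals u_i·v^T). A rank-one matrix u v^T satisfies K u = u (v·u) and kills the (2)-dimensional subspace v^⊥, so its characteristic polynomial is lambda^2 (lambda - v·u) with v·u = tr K = -3. Hence the eigenvalues of I - K are 1 (multiplicity 2) and 1 - (-3) = 4, so det(I - K) = 4. (Direct check: I - K =
[[-5, -4, 6],
 [9, 7, -9],
 [-3, -2, 4]]
has determinant 4.) The finite-dimensional Fredholm alternative says: either (I - K) is invertible, or ker(I - K) ≠ {0} and then range(I - K) = ker((I - K)^*)^⊥, with dim ker(I - K) = dim ker((I - K)^*). Since det(I - K) ≠ 0, 1 is not an eigenvalue of K and ker(I - K) = {0}, so we are in the first case: for every y there is a unique x = (I - K)^(-1) y. Explicitly, by the Sherman–Morrison formula, (I - u v^T)^(-1) = I + u v^T/(1 - v·u), i.e. (I - K)^(-1) = I + K/(4).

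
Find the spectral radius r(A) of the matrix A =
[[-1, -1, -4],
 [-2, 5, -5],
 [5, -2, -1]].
r(A) ≈ 6.3164

The eigenvalues of A are the roots of its characteristic polynomial. With M = A (coefficients from the trace, the sum of principal 2x2 minors, and det A):
  p(λ) = det(λ I - M) = λ^3 - 3λ^2 - λ - 126.
No integer candidate from the rational root theorem (±divisors of 126) is a root, so the roots are irrational. The cubic discriminant is Δ = -449051 < 0, so there is one real root and a complex-conjugate pair. p(6) = -24 and p(7) = 63 have opposite signs, so a root lies in (6, 7); Newton's method refines it to λ ≈ 6.3164. Dividing out (λ - (6.3164)) leaves approximately λ^2 + 3.3164λ + 19.948. For λ^2 + 3.3164λ + 19.948 the discriminant is -68.7932. It is negative, so the remaining roots are the complex-conjugate pair λ ≈ -1.6582 ± 4.1471i. Their product equals the constant term, so |λ|^2 ≈ 19.948 and |λ| ≈ 4.4663.
Thus the eigenvalues (to 4 decimals) are 6.3164 (modulus 6.3164); -1.6582 ± 4.1471i (modulus 4.4663). The spectral radius is the largest modulus: r(A) ≈ 6.3164. (Cross-check: r(A) ≤ ||A||_2 ≈ 8.1232; equality holds whenever A is normal, though it can also hold for some non-normal A.)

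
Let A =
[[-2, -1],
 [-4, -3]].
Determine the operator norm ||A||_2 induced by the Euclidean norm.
||A||_2 = sqrt((30 + sqrt(884))/2) ≈ 5.465 (= sqrt(largest eigenvalue of A^T A))

||A||_2 = sigma_max(A) = sqrt(lambda_max(A^T A)). Form the symmetric matrix M = A^T A =
[[20, 14],
 [14, 10]].
Its characteristic polynomial (trace, determinant of M give the coefficients) is
  p(λ) = det(λ I - M) = λ^2 - 30λ + 4.
For λ^2 - 30λ + 4 the discriminant is 884. It is nonnegative but not a perfect square, so the roots are real and irrational: λ = (30 ± sqrt(884))/2 ≈ 29.8661, 0.1339.
So the eigenvalues of A^T A are ≈ 0.1339, 29.8661 (all ≥ 0, as they must be for A^T A). The largest is λ_max = (30 + sqrt(884))/2 ≈ 29.8661, hence ||A||_2 = sqrt(λ_max) = sqrt((30 + sqrt(884))/2) ≈ 5.465.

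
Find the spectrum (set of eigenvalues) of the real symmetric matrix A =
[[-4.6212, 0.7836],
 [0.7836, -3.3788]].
sigma(A) ≈ {-5, -3}

A is real symmetric, so its spectrum consists of real eigenvalues. Expanding the characteristic polynomial of the displayed matrix gives
  det(λ I - A) = p(λ) = λ^2 + (8)λ + (15).
Solving p(λ) = 0 yields eigenvalues ≈ -5, -3. (A is shown rounded to 4 decimals, so these recover the underlying integer eigenvalues to within that precision.)
Verification: the trace of A = -8 equals the sum of eigenvalues -8, and det(A) ≈ 15.0001 matches the eigenvalue product 15.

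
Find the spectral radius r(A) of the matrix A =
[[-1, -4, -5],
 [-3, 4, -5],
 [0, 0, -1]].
r(A) = (3 + sqrt(73))/2 ≈ 5.772

The eigenvalues of A are the roots of its characteristic polynomial. With M = A (coefficients from the trace, the sum of principal 2x2 minors, and det A):
  p(λ) = det(λ I - M) = λ^3 - 2λ^2 - 19λ - 16.
By the rational root theorem any rational root is an integer divisor of 16. Testing λ = -1: p(-1) = -1 - 2 + 19 - 16 = 0, so λ = -1 is a root. Dividing out (λ + 1) leaves p(λ) = (λ + 1)(λ^2 - 3λ - 16). For λ^2 - 3λ - 16 the discriminant is 73. It is nonnegative but not a perfect square, so the roots are real and irrational: λ = (3 ± sqrt(73))/2 ≈ 5.772, -2.772.
Thus the eigenvalues (to 4 decimals) are 5.772 (modulus 5.772); -2.772 (modulus 2.772); -1 (modulus 1). The spectral radius is the largest modulus: r(A) = (3 + sqrt(73))/2 ≈ 5.772. (Cross-check: r(A) ≤ ||A||_2 ≈ 7.7125; equality holds whenever A is normal, though it can also hold for some non-normal A.)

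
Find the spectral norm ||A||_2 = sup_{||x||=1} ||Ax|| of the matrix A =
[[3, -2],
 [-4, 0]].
||A||_2 = sqrt((29 + sqrt(585))/2) ≈ 5.1569 (= sqrt(largest eigenvalue of A^T A))

||A||_2 = sigma_max(A) = sqrt(lambda_max(A^T A)). Form the symmetric matrix M = A^T A =
[[25, -6],
 [-6, 4]].
Its characteristic polynomial (trace, determinant of M give the coefficients) is
  p(λ) = det(λ I - M) = λ^2 - 29λ + 64.
For λ^2 - 29λ + 64 the discriminant is 585. It is nonnegative but not a perfect square, so the roots are real and irrational: λ = (29 ± sqrt(585))/2 ≈ 26.5934, 2.4066.
So the eigenvalues of A^T A are ≈ 2.4066, 26.5934 (all ≥ 0, as they must be for A^T A). The largest is λ_max = (29 + sqrt(585))/2 ≈ 26.5934, hence ||A||_2 = sqrt(λ_max) = sqrt((29 + sqrt(585))/2) ≈ 5.1569.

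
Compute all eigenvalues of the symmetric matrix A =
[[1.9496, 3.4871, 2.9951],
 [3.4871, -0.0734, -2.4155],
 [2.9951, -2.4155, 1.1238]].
sigma(A) ≈ {-5, 3, 5}

A is real symmetric, so its spectrum consists of real eigenvalues. Expanding the characteristic polynomial of the displayed matrix gives
  det(λ I - A) = p(λ) = λ^3 + (-3)λ^2 + (-25)λ + (74.9988).
Solving p(λ) = 0 yields eigenvalues ≈ -5, 3, 5. (A is shown rounded to 4 decimals, so these recover the underlying integer eigenvalues to within that precision.)
Verification: the trace of A = 3 equals the sum of eigenvalues 3, and det(A) ≈ -74.9988 matches the eigenvalue product -75.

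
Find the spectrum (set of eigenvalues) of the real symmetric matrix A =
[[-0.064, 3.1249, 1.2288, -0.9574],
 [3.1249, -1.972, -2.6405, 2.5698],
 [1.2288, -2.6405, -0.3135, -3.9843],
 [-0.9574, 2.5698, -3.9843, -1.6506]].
sigma(A) ≈ {-6, -5, 2, 5}

A is real symmetric, so its spectrum consists of real eigenvalues. Expanding the characteristic polynomial of the displayed matrix gives
  det(λ I - A) = p(λ) = λ^4 + (4)λ^3 + (-37)λ^2 + (-100.0023)λ + (299.9975).
Solving p(λ) = 0 yields eigenvalues ≈ -6, -5, 2, 5. (A is shown rounded to 4 decimals, so these recover the underlying integer eigenvalues to within that precision.)
Verification: the trace of A = -4 equals the sum of eigenvalues -4, and det(A) ≈ 299.9975 matches the eigenvalue product 300.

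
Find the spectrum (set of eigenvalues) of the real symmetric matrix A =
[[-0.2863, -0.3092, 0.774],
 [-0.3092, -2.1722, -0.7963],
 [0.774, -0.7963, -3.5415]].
sigma(A) ≈ {-4, -2, 0}

A is real symmetric, so its spectrum consists of real eigenvalues. Expanding the characteristic polynomial of the displayed matrix gives
  det(λ I - A) = p(λ) = λ^3 + (6)λ^2 + (8)λ + (0).
Solving p(λ) = 0 yields eigenvalues ≈ -4, -2, 0. (A is shown rounded to 4 decimals, so these recover the underlying integer eigenvalues to within that precision.)
Verification: the trace of A = -6 equals the sum of eigenvalues -6, and det(A) ≈ 0.0001 matches the eigenvalue product 0.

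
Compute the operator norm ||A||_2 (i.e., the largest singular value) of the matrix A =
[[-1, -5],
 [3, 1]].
||A||_2 = sqrt((36 + sqrt(512))/2) ≈ 5.4142 (= sqrt(largest eigenvalue of A^T A))

||A||_2 = sigma_max(A) = sqrt(lambda_max(A^T A)). Form the symmetric matrix M = A^T A =
[[10, 8],
 [8, 26]].
Its characteristic polynomial (trace, determinant of M give the coefficients) is
  p(λ) = det(λ I - M) = λ^2 - 36λ + 196.
For λ^2 - 36λ + 196 the discriminant is 512. It is nonnegative but not a perfect square, so the roots are real and irrational: λ = (36 ± sqrt(512))/2 ≈ 29.3137, 6.6863.
So the eigenvalues of A^T A are ≈ 6.6863, 29.3137 (all ≥ 0, as they must be for A^T A). The largest is λ_max = (36 + sqrt(512))/2 ≈ 29.3137, hence ||A||_2 = sqrt(λ_max) = sqrt((36 + sqrt(512))/2) ≈ 5.4142.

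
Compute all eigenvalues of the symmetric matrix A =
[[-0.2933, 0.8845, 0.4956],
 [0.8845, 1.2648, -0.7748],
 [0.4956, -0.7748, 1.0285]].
sigma(A) ≈ {-1, 1, 2}

A is real symmetric, so its spectrum consists of real eigenvalues. Expanding the characteristic polynomial of the displayed matrix gives
  det(λ I - A) = p(λ) = λ^3 + (-2)λ^2 + (-1)λ + (2).
Solving p(λ) = 0 yields eigenvalues ≈ -1, 1, 2. (A is shown rounded to 4 decimals, so these recover the underlying integer eigenvalues to within that precision.)
Verification: the trace of A = 2 equals the sum of eigenvalues 2, and det(A) ≈ -2.0000 matches the eigenvalue product -2.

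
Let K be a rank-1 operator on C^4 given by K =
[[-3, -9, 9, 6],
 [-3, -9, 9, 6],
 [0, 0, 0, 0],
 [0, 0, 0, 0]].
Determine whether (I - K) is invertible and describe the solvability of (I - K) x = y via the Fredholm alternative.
(I - K) is invertible (det(I - K) = 13 ≠ 0), so for every y in C^4 the equation (I - K) x = y has a unique solution.

K has rank 1, so it is an outer product K = u v^T: every row of K is a multiple of one row vector. Reading off the entries, u = (-3, -3, 0, 0) and v = (1, 3, -3, -2) (row i of K equals u_i·v^T). A rank-one matrix u v^T satisfies K u = u (v·u) and kills the (3)-dimensional subspace v^⊥, so its characteristic polynomial is lambda^3 (lambda - v·u) with v·u = tr K = -12. Hence the eigenvalues of I - K are 1 (multiplicity 3) and 1 - (-12) = 13, so det(I - K) = 13. (Direct check: I - K =
[[4, 9, -9, -6],
 [3, 10, -9, -6],
 [0, 0, 1, 0],
 [0, 0, 0, 1]]
has determinant 13.) The finite-dimensional Fredholm alternative says: either (I - K) is invertible, or ker(I - K) ≠ {0} and then range(I - K) = ker((I - K)^*)^⊥, with dim ker(I - K) = dim ker((I - K)^*). Since det(I - K) ≠ 0, 1 is not an eigenvalue of K and ker(I - K) = {0}, so we are in the first case: for every y there is a unique x = (I - K)^(-1) y. Explicitly, by the Sherman–Morrison formula, (I - u v^T)^(-1) = I + u v^T/(1 - v·u), i.e. (I - K)^(-1) = I + K/(13).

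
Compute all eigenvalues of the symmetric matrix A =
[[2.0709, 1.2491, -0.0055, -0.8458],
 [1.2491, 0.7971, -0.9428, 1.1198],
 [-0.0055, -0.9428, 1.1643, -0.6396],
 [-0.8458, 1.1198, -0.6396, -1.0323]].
sigma(A) ≈ {-2, 0, 2, 3}

A is real symmetric, so its spectrum consists of real eigenvalues. Expanding the characteristic polynomial of the displayed matrix gives
  det(λ I - A) = p(λ) = λ^4 + (-3)λ^3 + (-4)λ^2 + (12)λ + (0).
Solving p(λ) = 0 yields eigenvalues ≈ -2, 0, 2, 3. (A is shown rounded to 4 decimals, so these recover the underlying integer eigenvalues to within that precision.)
Verification: the trace of A = 3 equals the sum of eigenvalues 3, and det(A) ≈ 0.0010 matches the eigenvalue product 0.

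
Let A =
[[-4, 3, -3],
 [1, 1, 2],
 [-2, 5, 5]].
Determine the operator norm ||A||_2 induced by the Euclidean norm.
||A||_2 ≈ 7.6711 (= sqrt(largest eigenvalue of A^T A))

||A||_2 = sigma_max(A) = sqrt(lambda_max(A^T A)). Form the symmetric matrix M = A^T A =
[[21, -21, 4],
 [-21, 35, 18],
 [4, 18, 38]].
Its characteristic polynomial (trace, sum of principal 2x2 minors, determinant of M give the coefficients) is
  p(λ) = det(λ I - M) = λ^3 - 94λ^2 + 2082λ - 784.
No integer candidate from the rational root theorem (±divisors of 784) is a root, so the roots are irrational. The cubic discriminant is Δ = 2342563952 > 0, so there are three distinct real roots. p(0) = -784 and p(1) = 1205 have opposite signs, so a root lies in (0, 1); Newton's method refines it to λ ≈ 0.3832. p(34) = 644 and p(35) = -189 have opposite signs, so a root lies in (34, 35); Newton's method refines it to λ ≈ 34.771. p(58) = -1132 and p(59) = 219 have opposite signs, so a root lies in (58, 59); Newton's method refines it to λ ≈ 58.8458. Check (Vieta): the three roots sum to 94, matching tr M = 94.
So the eigenvalues of A^T A are ≈ 0.3832, 34.771, 58.8458 (all ≥ 0, as they must be for A^T A). The largest is λ_max ≈ 58.8458, hence ||A||_2 = sqrt(λ_max) ≈ 7.6711.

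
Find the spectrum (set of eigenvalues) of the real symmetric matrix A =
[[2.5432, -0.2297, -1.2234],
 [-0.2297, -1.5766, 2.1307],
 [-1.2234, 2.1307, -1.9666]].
sigma(A) ≈ {-4, 0, 3}

A is real symmetric, so its spectrum consists of real eigenvalues. Expanding the characteristic polynomial of the displayed matrix gives
  det(λ I - A) = p(λ) = λ^3 + (1)λ^2 + (-12)λ + (0).
Solving p(λ) = 0 yields eigenvalues ≈ -4, 0, 3. (A is shown rounded to 4 decimals, so these recover the underlying integer eigenvalues to within that precision.)
Verification: the trace of A = -1 equals the sum of eigenvalues -1, and det(A) ≈ 0.0005 matches the eigenvalue product 0.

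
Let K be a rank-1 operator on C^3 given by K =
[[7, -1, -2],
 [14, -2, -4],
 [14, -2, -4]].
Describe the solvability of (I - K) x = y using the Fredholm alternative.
(I - K) is singular (det(I - K) = 0, i.e. 1 ∈ sigma(K)). (I - K) x = y is solvable iff y ⊥ ker((I - K)^*) = span{(7, -1, -2)}, i.e. iff 7y_1 - y_2 - 2y_3 = 0. When solvable, the solutions are x = y + c·(1, 2, 2), c arbitrary (ker(I - K) = span{(1, 2, 2)}, dimension 1).

K has rank 1, so it is an outer product K = u v^T: every row of K is a multiple of one row vector. Reading off the entries, u = (1, 2, 2) and v = (7, -1, -2) (row i of K equals u_i·v^T). A rank-one matrix u v^T satisfies K u = u (v·u) and kills the (2)-dimensional subspace v^⊥, so its characteristic polynomial is lambda^2 (lambda - v·u) with v·u = tr K = 1. Hence the eigenvalues of I - K are 1 (multiplicity 2) and 1 - (1) = 0, so det(I - K) = 0. (Direct check: I - K =
[[-6, 1, 2],
 [-14, 3, 4],
 [-14, 2, 5]]
has determinant 0.) So 1 is an eigenvalue of K and (I - K) is not invertible. The finite-dimensional Fredholm alternative says: either (I - K) is invertible, or ker(I - K) ≠ {0} and then range(I - K) = ker((I - K)^*)^⊥, with dim ker(I - K) = dim ker((I - K)^*). We are in the second case, so we need both kernels. Kernel of I - K: (I - K) u = u - u (v·u) = u - u = 0, so ker(I - K) = span{u} = span{(1, 2, 2)} (it is exactly 1-dimensional because rank(I - K) = 2). Kernel of the adjoint: K is real, so (I - K)^* = I - K^T = I - v u^T, and (I - v u^T) v = v - v (u·v) = 0; hence ker((I - K)^*) = span{v} = span{(7, -1, -2)}. Therefore (I - K) x = y is solvable iff <y, v> = 0, i.e. iff 7y_1 - y_2 - 2y_3 = 0. When this holds, K y = u (v·y) = 0, so (I - K) y = y and x = y is a particular solution; the full solution set is the line x = y + c·u = y + c·(1, 2, 2), c ∈ C.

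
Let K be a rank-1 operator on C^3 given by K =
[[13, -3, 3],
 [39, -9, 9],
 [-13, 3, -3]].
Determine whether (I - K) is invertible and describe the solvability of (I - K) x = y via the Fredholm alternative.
(I - K) is singular (det(I - K) = 0, i.e. 1 ∈ sigma(K)). (I - K) x = y is solvable iff y ⊥ ker((I - K)^*) = span{(13, -3, 3)}, i.e. iff 13y_1 - 3y_2 + 3y_3 = 0. When solvable, the solutions are x = y + c·(1, 3, -1), c arbitrary (ker(I - K) = span{(1, 3, -1)}, dimension 1).

K has rank 1, so it is an outer product K = u v^T: every row of K is a multiple of one row vector. Reading off the entries, u = (1, 3, -1) and v = (13, -3, 3) (row i of K equals u_i·v^T). A rank-one matrix u v^T satisfies K u = u (v·u) and kills the (2)-dimensional subspace v^⊥, so its characteristic polynomial is lambda^2 (lambda - v·u) with v·u = tr K = 1. Hence the eigenvalues of I - K are 1 (multiplicity 2) and 1 - (1) = 0, so det(I - K) = 0. (Direct check: I - K =
[[-12, 3, -3],
 [-39, 10, -9],
 [13, -3, 4]]
has determinant 0.) So 1 is an eigenvalue of K and (I - K) is not invertible. The finite-dimensional Fredholm alternative says: either (I - K) is invertible, or ker(I - K) ≠ {0} and then range(I - K) = ker((I - K)^*)^⊥, with dim ker(I - K) = dim ker((I - K)^*). We are in the second case, so we need both kernels. Kernel of I - K: (I - K) u = u - u (v·u) = u - u = 0, so ker(I - K) = span{u} = span{(1, 3, -1)} (it is exactly 1-dimensional because rank(I - K) = 2). Kernel of the adjoint: K is real, so (I - K)^* = I - K^T = I - v u^T, and (I - v u^T) v = v - v (u·v) = 0; hence ker((I - K)^*) = span{v} = span{(13, -3, 3)}. Therefore (I - K) x = y is solvable iff <y, v> = 0, i.e. iff 13y_1 - 3y_2 + 3y_3 = 0. When this holds, K y = u (v·y) = 0, so (I - K) y = y and x = y is a particular solution; the full solution set is the line x = y + c·u = y + c·(1, 3, -1), c ∈ C.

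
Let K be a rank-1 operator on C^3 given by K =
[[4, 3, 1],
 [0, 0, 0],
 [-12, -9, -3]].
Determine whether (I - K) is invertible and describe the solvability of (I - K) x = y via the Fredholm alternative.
(I - K) is singular (det(I - K) = 0, i.e. 1 ∈ sigma(K)). (I - K) x = y is solvable iff y ⊥ ker((I - K)^*) = span{(4, 3, 1)}, i.e. iff 4y_1 + 3y_2 + y_3 = 0. When solvable, the solutions are x = y + c·(1, 0, -3), c arbitrary (ker(I - K) = span{(1, 0, -3)}, dimension 1).

K has rank 1, so it is an outer product K = u v^T: every row of K is a multiple of one row vector. Reading off the entries, u = (1, 0, -3) and v = (4, 3, 1) (row i of K equals u_i·v^T). A rank-one matrix u v^T satisfies K u = u (v·u) and kills the (2)-dimensional subspace v^⊥, so its characteristic polynomial is lambda^2 (lambda - v·u) with v·u = tr K = 1. Hence the eigenvalues of I - K are 1 (multiplicity 2) and 1 - (1) = 0, so det(I - K) = 0. (Direct check: I - K =
[[-3, -3, -1],
 [0, 1, 0],
 [12, 9, 4]]
has determinant 0.) So 1 is an eigenvalue of K and (I - K) is not invertible. The finite-dimensional Fredholm alternative says: either (I - K) is invertible, or ker(I - K) ≠ {0} and then range(I - K) = ker((I - K)^*)^⊥, with dim ker(I - K) = dim ker((I - K)^*). We are in the second case, so we need both kernels. Kernel of I - K: (I - K) u = u - u (v·u) = u - u = 0, so ker(I - K) = span{u} = span{(1, 0, -3)} (it is exactly 1-dimensional because rank(I - K) = 2). Kernel of the adjoint: K is real, so (I - K)^* = I - K^T = I - v u^T, and (I - v u^T) v = v - v (u·v) = 0; hence ker((I - K)^*) = span{v} = span{(4, 3, 1)}. Therefore (I - K) x = y is solvable iff <y, v> = 0, i.e. iff 4y_1 + 3y_2 + y_3 = 0. When this holds, K y = u (v·y) = 0, so (I - K) y = y and x = y is a particular solution; the full solution set is the line x = y + c·u = y + c·(1, 0, -3), c ∈ C.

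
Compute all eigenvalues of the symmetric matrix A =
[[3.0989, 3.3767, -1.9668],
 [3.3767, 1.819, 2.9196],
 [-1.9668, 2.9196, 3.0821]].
sigma(A) ≈ {-3, 5, 6}

A is real symmetric, so its spectrum consists of real eigenvalues. Expanding the characteristic polynomial of the displayed matrix gives
  det(λ I - A) = p(λ) = λ^3 + (-8)λ^2 + (-3)λ + (90).
Solving p(λ) = 0 yields eigenvalues ≈ -3, 5, 6. (A is shown rounded to 4 decimals, so these recover the underlying integer eigenvalues to within that precision.)
Verification: the trace of A = 8 equals the sum of eigenvalues 8, and det(A) ≈ -90.0004 matches the eigenvalue product -90.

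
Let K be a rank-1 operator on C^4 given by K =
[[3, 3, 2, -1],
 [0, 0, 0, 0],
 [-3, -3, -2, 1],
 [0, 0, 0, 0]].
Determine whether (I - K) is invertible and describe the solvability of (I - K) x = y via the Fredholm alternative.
(I - K) is singular (det(I - K) = 0, i.e. 1 ∈ sigma(K)). (I - K) x = y is solvable iff y ⊥ ker((I - K)^*) = span{(3, 3, 2, -1)}, i.e. iff 3y_1 + 3y_2 + 2y_3 - y_4 = 0. When solvable, the solutions are x = y + c·(1, 0, -1, 0), c arbitrary (ker(I - K) = span{(1, 0, -1, 0)}, dimension 1).

K has rank 1, so it is an outer product K = u v^T: every row of K is a multiple of one row vector. Reading off the entries, u = (1, 0, -1, 0) and v = (3, 3, 2, -1) (row i of K equals u_i·v^T). A rank-one matrix u v^T satisfies K u = u (v·u) and kills the (3)-dimensional subspace v^⊥, so its characteristic polynomial is lambda^3 (lambda - v·u) with v·u = tr K = 1. Hence the eigenvalues of I - K are 1 (multiplicity 3) and 1 - (1) = 0, so det(I - K) = 0. (Direct check: I - K =
[[-2, -3, -2, 1],
 [0, 1, 0, 0],
 [3, 3, 3, -1],
 [0, 0, 0, 1]]
has determinant 0.) So 1 is an eigenvalue of K and (I - K) is not invertible. The finite-dimensional Fredholm alternative says: either (I - K) is invertible, or ker(I - K) ≠ {0} and then range(I - K) = ker((I - K)^*)^⊥, with dim ker(I - K) = dim ker((I - K)^*). We are in the second case, so we need both kernels. Kernel of I - K: (I - K) u = u - u (v·u) = u - u = 0, so ker(I - K) = span{u} = span{(1, 0, -1, 0)} (it is exactly 1-dimensional because rank(I - K) = 3). Kernel of the adjoint: K is real, so (I - K)^* = I - K^T = I - v u^T, and (I - v u^T) v = v - v (u·v) = 0; hence ker((I - K)^*) = span{v} = span{(3, 3, 2, -1)}. Therefore (I - K) x = y is solvable iff <y, v> = 0, i.e. iff 3y_1 + 3y_2 + 2y_3 - y_4 = 0. When this holds, K y = u (v·y) = 0, so (I - K) y = y and x = y is a particular solution; the full solution set is the line x = y + c·u = y + c·(1, 0, -1, 0), c ∈ C.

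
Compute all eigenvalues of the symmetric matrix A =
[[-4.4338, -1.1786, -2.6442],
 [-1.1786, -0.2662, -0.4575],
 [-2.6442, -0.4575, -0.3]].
sigma(A) ≈ {-6, 0, 1}

A is real symmetric, so its spectrum consists of real eigenvalues. Expanding the characteristic polynomial of the displayed matrix gives
  det(λ I - A) = p(λ) = λ^3 + (5)λ^2 + (-6)λ + (0).
Solving p(λ) = 0 yields eigenvalues ≈ -6, 0, 1. (A is shown rounded to 4 decimals, so these recover the underlying integer eigenvalues to within that precision.)
Verification: the trace of A = -5 equals the sum of eigenvalues -5, and det(A) ≈ 0.0003 matches the eigenvalue product 0.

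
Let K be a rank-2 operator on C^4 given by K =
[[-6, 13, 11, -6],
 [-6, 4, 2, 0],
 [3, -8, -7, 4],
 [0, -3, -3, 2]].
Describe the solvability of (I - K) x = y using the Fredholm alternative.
(I - K) is invertible (det(I - K) = 53 ≠ 0), so for every y in C^4 the equation (I - K) x = y has a unique solution.

K has rank 2 and factors as K = U V^T = u1 v1^T + u2 v2^T with u1 = (3, 0, -2, -1), v1 = (0, 3, 3, -2), u2 = (2, 2, -1, 0), v2 = (-3, 2, 1, 0) (multiplying out reproduces the displayed K). The nonzero eigenvalues of U V^T coincide with those of the 2 x 2 matrix G = V^T U = [[v1·u1, v1·u2], [v2·u1, v2·u2]] = [[-4, 3], [-11, -3]], and by the Sylvester determinant identity det(I_4 - U V^T) = det(I_2 - V^T U) = det([[5, -3], [11, 4]]) = (5)(4) - (-3)(11) = 53. (Direct check: I - K =
[[7, -13, -11, 6],
 [6, -3, -2, 0],
 [-3, 8, 8, -4],
 [0, 3, 3, -1]]
has determinant 53.) The finite-dimensional Fredholm alternative says: either (I - K) is invertible, or ker(I - K) ≠ {0} and then range(I - K) = ker((I - K)^*)^⊥, with dim ker(I - K) = dim ker((I - K)^*). Since det(I - K) ≠ 0, 1 is not an eigenvalue of K and ker(I - K) = {0}, so we are in the first case: for every y there is a unique x = (I - K)^(-1) y. (Explicitly, by the Woodbury identity, (I - U V^T)^(-1) = I + U (I_2 - G)^(-1) V^T.)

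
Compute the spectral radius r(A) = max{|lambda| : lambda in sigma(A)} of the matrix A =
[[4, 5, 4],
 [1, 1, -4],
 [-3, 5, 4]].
r(A) ≈ 5.6086

The eigenvalues of A are the roots of its characteristic polynomial. With M = A (coefficients from the trace, the sum of principal 2x2 minors, and det A):
  p(λ) = det(λ I - M) = λ^3 - 9λ^2 + 51λ - 168.
No integer candidate from the rational root theorem (±divisors of 168) is a root, so the roots are irrational. The cubic discriminant is Δ = -183843 < 0, so there is one real root and a complex-conjugate pair. p(5) = -13 and p(6) = 30 have opposite signs, so a root lies in (5, 6); Newton's method refines it to λ ≈ 5.3407. Dividing out (λ - (5.3407)) leaves approximately λ^2 - 3.6593λ + 31.4567. For λ^2 - 3.6593λ + 31.4567 the discriminant is -112.4362. It is negative, so the remaining roots are the complex-conjugate pair λ ≈ 1.8297 ± 5.3018i. Their product equals the constant term, so |λ|^2 ≈ 31.4567 and |λ| ≈ 5.6086.
Thus the eigenvalues (to 4 decimals) are 5.3407 (modulus 5.3407); 1.8297 ± 5.3018i (modulus 5.6086). The spectral radius is the largest modulus: r(A) ≈ 5.6086. (Cross-check: r(A) ≤ ||A||_2 ≈ 9.2653; equality holds whenever A is normal, though it can also hold for some non-normal A.)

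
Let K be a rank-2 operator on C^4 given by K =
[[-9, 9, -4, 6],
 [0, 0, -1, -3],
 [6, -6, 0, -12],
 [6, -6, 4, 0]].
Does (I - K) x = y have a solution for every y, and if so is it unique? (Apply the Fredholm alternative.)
(I - K) is invertible (det(I - K) = 22 ≠ 0), so for every y in C^4 the equation (I - K) x = y has a unique solution.

K has rank 2 and factors as K = U V^T = u1 v1^T + u2 v2^T with u1 = (-3, 0, 2, 2), v1 = (3, -3, 1, -3), u2 = (-1, -1, -2, 2), v2 = (0, 0, 1, 3) (multiplying out reproduces the displayed K). The nonzero eigenvalues of U V^T coincide with those of the 2 x 2 matrix G = V^T U = [[v1·u1, v1·u2], [v2·u1, v2·u2]] = [[-13, -8], [8, 4]], and by the Sylvester determinant identity det(I_4 - U V^T) = det(I_2 - V^T U) = det([[14, 8], [-8, -3]]) = (14)(-3) - (8)(-8) = 22. (Direct check: I - K =
[[10, -9, 4, -6],
 [0, 1, 1, 3],
 [-6, 6, 1, 12],
 [-6, 6, -4, 1]]
has determinant 22.) The finite-dimensional Fredholm alternative says: either (I - K) is invertible, or ker(I - K) ≠ {0} and then range(I - K) = ker((I - K)^*)^⊥, with dim ker(I - K) = dim ker((I - K)^*). Since det(I - K) ≠ 0, 1 is not an eigenvalue of K and ker(I - K) = {0}, so we are in the first case: for every y there is a unique x = (I - K)^(-1) y. (Explicitly, by the Woodbury identity, (I - U V^T)^(-1) = I + U (I_2 - G)^(-1) V^T.)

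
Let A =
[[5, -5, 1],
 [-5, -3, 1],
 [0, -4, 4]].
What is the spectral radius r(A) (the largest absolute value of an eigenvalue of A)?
r(A) ≈ 7.6071

The eigenvalues of A are the roots of its characteristic polynomial. With M = A (coefficients from the trace, the sum of principal 2x2 minors, and det A):
  p(λ) = det(λ I - M) = λ^3 - 6λ^2 - 28λ + 120.
No integer candidate from the rational root theorem (±divisors of 120) is a root, so the roots are irrational. The cubic discriminant is Δ = 193792 > 0, so there are three distinct real roots. p(-5) = -15 and p(-4) = 72 have opposite signs, so a root lies in (-5, -4); Newton's method refines it to λ ≈ -4.8558. p(3) = 9 and p(4) = -24 have opposite signs, so a root lies in (3, 4); Newton's method refines it to λ ≈ 3.2487. p(7) = -27 and p(8) = 24 have opposite signs, so a root lies in (7, 8); Newton's method refines it to λ ≈ 7.6071. Check (Vieta): the three roots sum to 6, matching tr M = 6.
Thus the eigenvalues (to 4 decimals) are -4.8558 (modulus 4.8558); 3.2487 (modulus 3.2487); 7.6071 (modulus 7.6071). The spectral radius is the largest modulus: r(A) ≈ 7.6071. (Cross-check: r(A) ≤ ||A||_2 ≈ 8.21; equality holds whenever A is normal, though it can also hold for some non-normal A.)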